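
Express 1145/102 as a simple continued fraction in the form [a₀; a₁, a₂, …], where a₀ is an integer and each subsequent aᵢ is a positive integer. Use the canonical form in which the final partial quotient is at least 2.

[11; 4, 2, 3, 3]

1145 ÷ 102 → quotient 11, remainder 23
102 ÷ 23 → quotient 4, remainder 10
23 ÷ 10 → quotient 2, remainder 3
10 ÷ 3 → quotient 3, remainder 1
3 ÷ 1 → quotient 3, remainder 0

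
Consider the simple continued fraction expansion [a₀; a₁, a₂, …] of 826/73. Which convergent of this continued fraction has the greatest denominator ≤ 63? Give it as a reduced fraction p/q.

a_0 = 11: 11/1  (≤ bound)
a_1 = 3: 34/3  (≤ bound)
a_2 = 5: 181/16  (≤ bound)
a_3 = 1: 215/19  (≤ bound)
a_4 = 3: 826/73  (> 63, stop)

215/19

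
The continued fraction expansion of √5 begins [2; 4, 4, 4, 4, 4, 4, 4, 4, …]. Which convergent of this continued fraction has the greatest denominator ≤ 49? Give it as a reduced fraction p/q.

a_0 = 2: 2/1  (≤ bound)
a_1 = 4: 9/4  (≤ bound)
a_2 = 4: 38/17  (≤ bound)
a_3 = 4: 161/72  (> 49, stop)

38/17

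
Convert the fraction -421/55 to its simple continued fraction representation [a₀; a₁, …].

[-8; 2, 1, 8, 2]

Run the Euclidean algorithm, recording each quotient:
-421 ÷ 55 → quotient -8, remainder 19
55 ÷ 19 → quotient 2, remainder 17
19 ÷ 17 → quotient 1, remainder 2
17 ÷ 2 → quotient 8, remainder 1
2 ÷ 1 → quotient 2, remainder 0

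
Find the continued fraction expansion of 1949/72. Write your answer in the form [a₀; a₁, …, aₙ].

1949 = 27·72 + 5, so a_0 = 27
72 = 14·5 + 2, so a_1 = 14
5 = 2·2 + 1, so a_2 = 2
2 = 2·1 + 0, so a_3 = 2

[27; 14, 2, 2]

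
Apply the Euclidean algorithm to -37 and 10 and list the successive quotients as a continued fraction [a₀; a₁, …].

-37 = -4·10 + 3, so a_0 = -4
10 = 3·3 + 1, so a_1 = 3
3 = 3·1 + 0, so a_2 = 3

[-4; 3, 3]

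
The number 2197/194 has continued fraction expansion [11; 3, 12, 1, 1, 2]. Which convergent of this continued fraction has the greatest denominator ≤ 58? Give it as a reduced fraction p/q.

a_0 = 11: 11/1  (≤ bound)
a_1 = 3: 34/3  (≤ bound)
a_2 = 12: 419/37  (≤ bound)
a_3 = 1: 453/40  (≤ bound)
a_4 = 1: 872/77  (> 58, stop)

453/40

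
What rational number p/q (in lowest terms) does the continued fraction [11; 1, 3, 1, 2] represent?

a_0 = 11: 11/1
a_1 = 1: 12/1
a_2 = 3: 47/4
a_3 = 1: 59/5
a_4 = 2: 165/14

165/14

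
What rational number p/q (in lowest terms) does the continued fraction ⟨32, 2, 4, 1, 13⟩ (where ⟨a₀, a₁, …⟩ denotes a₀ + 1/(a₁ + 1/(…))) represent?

Start with 13.
1 + 1/(13/1) = 1 + 1/13 = 14/13
4 + 1/(14/13) = 4 + 13/14 = 69/14
2 + 1/(69/14) = 2 + 14/69 = 152/69
32 + 1/(152/69) = 32 + 69/152 = 4933/152

4933/152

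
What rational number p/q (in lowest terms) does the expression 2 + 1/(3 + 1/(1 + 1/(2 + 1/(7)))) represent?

Start with 7.
2 + 1/(7/1) = 2 + 1/7 = 15/7
1 + 1/(15/7) = 1 + 7/15 = 22/15
3 + 1/(22/15) = 3 + 15/22 = 81/22
2 + 1/(81/22) = 2 + 22/81 = 184/81

184/81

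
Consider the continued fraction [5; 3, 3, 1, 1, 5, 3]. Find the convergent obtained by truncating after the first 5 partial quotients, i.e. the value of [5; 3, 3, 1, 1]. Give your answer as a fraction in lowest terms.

a_0 = 5: 5/1
a_1 = 3: 16/3
a_2 = 3: 53/10
a_3 = 1: 69/13
a_4 = 1: 122/23

122/23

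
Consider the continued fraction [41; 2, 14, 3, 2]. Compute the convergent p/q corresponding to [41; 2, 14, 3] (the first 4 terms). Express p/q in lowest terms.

3692/89

Compute successive convergents:
a_0 = 41: 41/1
a_1 = 2: 83/2
a_2 = 14: 1203/29
a_3 = 3: 3692/89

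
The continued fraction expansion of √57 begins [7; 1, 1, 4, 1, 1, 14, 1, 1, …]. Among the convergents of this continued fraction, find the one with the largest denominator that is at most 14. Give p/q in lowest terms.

List convergents until the denominator exceeds the bound:
a_0 = 7: 7/1  (≤ bound)
a_1 = 1: 8/1  (≤ bound)
a_2 = 1: 15/2  (≤ bound)
a_3 = 4: 68/9  (≤ bound)
a_4 = 1: 83/11  (≤ bound)
a_5 = 1: 151/20  (> 14, stop)

83/11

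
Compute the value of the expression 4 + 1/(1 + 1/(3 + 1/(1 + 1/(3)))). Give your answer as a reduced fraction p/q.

91/19

Start with 3.
1 + 1/(3/1) = 1 + 1/3 = 4/3
3 + 1/(4/3) = 3 + 3/4 = 15/4
1 + 1/(15/4) = 1 + 4/15 = 19/15
4 + 1/(19/15) = 4 + 15/19 = 91/19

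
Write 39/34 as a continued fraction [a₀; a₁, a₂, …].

[1; 6, 1, 4]

39 = 1·34 + 5, so a_0 = 1
34 = 6·5 + 4, so a_1 = 6
5 = 1·4 + 1, so a_2 = 1
4 = 4·1 + 0, so a_3 = 4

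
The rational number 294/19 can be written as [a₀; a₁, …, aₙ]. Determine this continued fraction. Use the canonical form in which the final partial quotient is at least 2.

[15; 2, 9]

294 = 15·19 + 9, so a_0 = 15
19 = 2·9 + 1, so a_1 = 2
9 = 9·1 + 0, so a_2 = 9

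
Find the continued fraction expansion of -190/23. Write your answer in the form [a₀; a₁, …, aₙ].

-190 = -9·23 + 17, so a_0 = -9
23 = 1·17 + 6, so a_1 = 1
17 = 2·6 + 5, so a_2 = 2
6 = 1·5 + 1, so a_3 = 1
5 = 5·1 + 0, so a_4 = 5

[-9; 1, 2, 1, 5]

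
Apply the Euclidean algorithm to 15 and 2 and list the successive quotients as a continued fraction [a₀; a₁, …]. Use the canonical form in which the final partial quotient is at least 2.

[7; 2]

15 ÷ 2 → quotient 7, remainder 1
2 ÷ 1 → quotient 2, remainder 0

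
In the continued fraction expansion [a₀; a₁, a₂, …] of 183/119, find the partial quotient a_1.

183 ÷ 119 → quotient 1, remainder 64
119 ÷ 64 → quotient 1, remainder 55

1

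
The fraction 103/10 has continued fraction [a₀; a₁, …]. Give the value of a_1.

103 ÷ 10 → quotient 10, remainder 3
10 ÷ 3 → quotient 3, remainder 1

3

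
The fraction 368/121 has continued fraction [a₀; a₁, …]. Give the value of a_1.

24

Apply division with remainder until the remainder is 0:
⌊368/121⌋ = 3, remainder 5
⌊121/5⌋ = 24, remainder 1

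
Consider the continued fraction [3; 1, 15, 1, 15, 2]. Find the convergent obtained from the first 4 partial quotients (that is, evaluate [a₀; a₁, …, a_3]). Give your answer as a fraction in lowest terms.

67/17

Build up convergents one term at a time:
a_0 = 3: 3/1
a_1 = 1: 4/1
a_2 = 15: 63/16
a_3 = 1: 67/17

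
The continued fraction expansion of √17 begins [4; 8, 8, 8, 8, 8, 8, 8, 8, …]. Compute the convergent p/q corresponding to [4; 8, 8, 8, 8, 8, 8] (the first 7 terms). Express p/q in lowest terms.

1166876/283009

Start with 8.
8 + 1/(8/1) = 8 + 1/8 = 65/8
8 + 1/(65/8) = 8 + 8/65 = 528/65
8 + 1/(528/65) = 8 + 65/528 = 4289/528
8 + 1/(4289/528) = 8 + 528/4289 = 34840/4289
8 + 1/(34840/4289) = 8 + 4289/34840 = 283009/34840
4 + 1/(283009/34840) = 4 + 34840/283009 = 1166876/283009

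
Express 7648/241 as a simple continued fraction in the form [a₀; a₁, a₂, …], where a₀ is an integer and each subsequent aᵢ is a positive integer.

[31; 1, 2, 1, 3, 3, 1, 3]

7648 = 31·241 + 177, so a_0 = 31
241 = 1·177 + 64, so a_1 = 1
177 = 2·64 + 49, so a_2 = 2
64 = 1·49 + 15, so a_3 = 1
49 = 3·15 + 4, so a_4 = 3
15 = 3·4 + 3, so a_5 = 3
4 = 1·3 + 1, so a_6 = 1
3 = 3·1 + 0, so a_7 = 3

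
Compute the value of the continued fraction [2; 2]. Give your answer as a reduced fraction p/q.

5/2

Use the convergent recurrence hₖ = aₖ·hₖ₋₁ + hₖ₋₂ (and likewise for the denominators kₖ):
a_0 = 2: 2/1
a_1 = 2: 5/2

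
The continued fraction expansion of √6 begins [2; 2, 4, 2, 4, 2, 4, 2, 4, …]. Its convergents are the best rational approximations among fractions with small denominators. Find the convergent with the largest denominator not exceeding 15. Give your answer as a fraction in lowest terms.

a_0 = 2: 2/1  (≤ bound)
a_1 = 2: 5/2  (≤ bound)
a_2 = 4: 22/9  (≤ bound)
a_3 = 2: 49/20  (> 15, stop)

22/9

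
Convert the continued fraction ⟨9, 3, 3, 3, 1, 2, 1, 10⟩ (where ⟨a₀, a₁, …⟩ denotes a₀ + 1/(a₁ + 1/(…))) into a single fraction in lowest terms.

a_0 = 9: 9/1
a_1 = 3: 28/3
a_2 = 3: 93/10
a_3 = 3: 307/33
a_4 = 1: 400/43
a_5 = 2: 1107/119
a_6 = 1: 1507/162
a_7 = 10: 16177/1739

16177/1739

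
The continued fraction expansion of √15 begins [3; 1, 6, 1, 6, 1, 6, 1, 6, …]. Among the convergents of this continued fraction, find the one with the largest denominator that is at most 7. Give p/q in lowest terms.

List convergents until the denominator exceeds the bound:
a_0 = 3: 3/1  (≤ bound)
a_1 = 1: 4/1  (≤ bound)
a_2 = 6: 27/7  (≤ bound)
a_3 = 1: 31/8  (> 7, stop)

27/7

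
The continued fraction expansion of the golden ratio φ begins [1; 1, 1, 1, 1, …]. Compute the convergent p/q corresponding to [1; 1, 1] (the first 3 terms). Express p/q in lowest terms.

3/2

Start with 1.
1 + 1/(1/1) = 1 + 1/1 = 2/1
1 + 1/(2/1) = 1 + 1/2 = 3/2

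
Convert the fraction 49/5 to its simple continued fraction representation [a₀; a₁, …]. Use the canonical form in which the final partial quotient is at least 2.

[9; 1, 4]

49 = 9·5 + 4, so a_0 = 9
5 = 1·4 + 1, so a_1 = 1
4 = 4·1 + 0, so a_2 = 4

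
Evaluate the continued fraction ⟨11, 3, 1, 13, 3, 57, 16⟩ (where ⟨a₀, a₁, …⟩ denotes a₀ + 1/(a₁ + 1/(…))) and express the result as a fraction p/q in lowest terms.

1746430/155177

Start with 16.
57 + 1/(16/1) = 57 + 1/16 = 913/16
3 + 1/(913/16) = 3 + 16/913 = 2755/913
13 + 1/(2755/913) = 13 + 913/2755 = 36728/2755
1 + 1/(36728/2755) = 1 + 2755/36728 = 39483/36728
3 + 1/(39483/36728) = 3 + 36728/39483 = 155177/39483
11 + 1/(155177/39483) = 11 + 39483/155177 = 1746430/155177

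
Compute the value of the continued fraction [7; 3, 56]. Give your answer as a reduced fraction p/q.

Use the convergent recurrence hₖ = aₖ·hₖ₋₁ + hₖ₋₂ (and likewise for the denominators kₖ):
a_0 = 7: 7/1
a_1 = 3: 22/3
a_2 = 56: 1239/169

1239/169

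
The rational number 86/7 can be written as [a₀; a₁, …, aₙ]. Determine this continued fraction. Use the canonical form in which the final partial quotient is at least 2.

86 ÷ 7 → quotient 12, remainder 2
7 ÷ 2 → quotient 3, remainder 1
2 ÷ 1 → quotient 2, remainder 0

[12; 3, 2]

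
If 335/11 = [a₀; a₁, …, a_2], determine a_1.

⌊335/11⌋ = 30, remainder 5
⌊11/5⌋ = 2, remainder 1

2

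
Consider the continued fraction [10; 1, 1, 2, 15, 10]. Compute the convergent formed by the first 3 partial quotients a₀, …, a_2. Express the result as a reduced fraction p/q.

a_0 = 10: 10/1
a_1 = 1: 11/1
a_2 = 1: 21/2

21/2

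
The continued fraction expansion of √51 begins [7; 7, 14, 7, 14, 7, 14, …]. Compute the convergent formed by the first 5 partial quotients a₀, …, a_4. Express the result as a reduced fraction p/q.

a_0 = 7: 7/1
a_1 = 7: 50/7
a_2 = 14: 707/99
a_3 = 7: 4999/700
a_4 = 14: 70693/9899

70693/9899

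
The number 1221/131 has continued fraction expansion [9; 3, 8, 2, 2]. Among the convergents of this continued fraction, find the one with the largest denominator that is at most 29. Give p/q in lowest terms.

233/25

List convergents until the denominator exceeds the bound:
a_0 = 9: 9/1  (≤ bound)
a_1 = 3: 28/3  (≤ bound)
a_2 = 8: 233/25  (≤ bound)
a_3 = 2: 494/53  (> 29, stop)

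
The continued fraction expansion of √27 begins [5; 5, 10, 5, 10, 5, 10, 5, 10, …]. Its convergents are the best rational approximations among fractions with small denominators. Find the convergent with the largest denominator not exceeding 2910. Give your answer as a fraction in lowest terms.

a_0 = 5: 5/1  (≤ bound)
a_1 = 5: 26/5  (≤ bound)
a_2 = 10: 265/51  (≤ bound)
a_3 = 5: 1351/260  (≤ bound)
a_4 = 10: 13775/2651  (≤ bound)
a_5 = 5: 70226/13515  (> 2910, stop)

13775/2651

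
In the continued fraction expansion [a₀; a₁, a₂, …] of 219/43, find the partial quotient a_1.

10

219 = 5·43 + 4, so a_0 = 5
43 = 10·4 + 3, so a_1 = 10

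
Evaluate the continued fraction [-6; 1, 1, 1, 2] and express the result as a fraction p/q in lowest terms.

-43/8

Build up convergents one term at a time:
a_0 = -6: -6/1
a_1 = 1: -5/1
a_2 = 1: -11/2
a_3 = 1: -16/3
a_4 = 2: -43/8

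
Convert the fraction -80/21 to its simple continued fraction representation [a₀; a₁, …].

⌊-80/21⌋ = -4, remainder 4
⌊21/4⌋ = 5, remainder 1
⌊4/1⌋ = 4, remainder 0

[-4; 5, 4]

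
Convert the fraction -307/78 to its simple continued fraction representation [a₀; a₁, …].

[-4; 15, 1, 1, 2]

-307 = -4·78 + 5, so a_0 = -4
78 = 15·5 + 3, so a_1 = 15
5 = 1·3 + 2, so a_2 = 1
3 = 1·2 + 1, so a_3 = 1
2 = 2·1 + 0, so a_4 = 2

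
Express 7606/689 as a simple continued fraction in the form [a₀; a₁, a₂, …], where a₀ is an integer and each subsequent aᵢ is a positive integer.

7606 ÷ 689 → quotient 11, remainder 27
689 ÷ 27 → quotient 25, remainder 14
27 ÷ 14 → quotient 1, remainder 13
14 ÷ 13 → quotient 1, remainder 1
13 ÷ 1 → quotient 13, remainder 0

[11; 25, 1, 1, 13]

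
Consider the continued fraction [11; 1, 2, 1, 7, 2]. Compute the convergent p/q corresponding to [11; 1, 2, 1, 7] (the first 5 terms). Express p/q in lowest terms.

364/31

Starting at the tail and folding back:
Start with 7.
1 + 1/(7/1) = 1 + 1/7 = 8/7
2 + 1/(8/7) = 2 + 7/8 = 23/8
1 + 1/(23/8) = 1 + 8/23 = 31/23
11 + 1/(31/23) = 11 + 23/31 = 364/31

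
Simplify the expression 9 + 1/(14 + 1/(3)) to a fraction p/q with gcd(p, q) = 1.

a_0 = 9: 9/1
a_1 = 14: 127/14
a_2 = 3: 390/43

390/43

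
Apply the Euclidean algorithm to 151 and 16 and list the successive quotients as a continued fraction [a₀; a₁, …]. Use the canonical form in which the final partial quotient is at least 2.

⌊151/16⌋ = 9, remainder 7
⌊16/7⌋ = 2, remainder 2
⌊7/2⌋ = 3, remainder 1
⌊2/1⌋ = 2, remainder 0

[9; 2, 3, 2]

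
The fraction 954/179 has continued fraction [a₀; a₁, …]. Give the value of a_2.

29

Repeatedly divide and take the remainder:
954 = 5·179 + 59, so a_0 = 5
179 = 3·59 + 2, so a_1 = 3
59 = 29·2 + 1, so a_2 = 29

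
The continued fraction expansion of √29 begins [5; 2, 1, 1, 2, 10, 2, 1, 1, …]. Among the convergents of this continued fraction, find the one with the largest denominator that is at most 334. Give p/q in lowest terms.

1524/283

List convergents until the denominator exceeds the bound:
a_0 = 5: 5/1  (≤ bound)
a_1 = 2: 11/2  (≤ bound)
a_2 = 1: 16/3  (≤ bound)
a_3 = 1: 27/5  (≤ bound)
a_4 = 2: 70/13  (≤ bound)
a_5 = 10: 727/135  (≤ bound)
a_6 = 2: 1524/283  (≤ bound)
a_7 = 1: 2251/418  (> 334, stop)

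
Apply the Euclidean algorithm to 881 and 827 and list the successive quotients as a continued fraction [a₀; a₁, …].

Repeatedly divide and take the remainder:
881 = 1·827 + 54, so a_0 = 1
827 = 15·54 + 17, so a_1 = 15
54 = 3·17 + 3, so a_2 = 3
17 = 5·3 + 2, so a_3 = 5
3 = 1·2 + 1, so a_4 = 1
2 = 2·1 + 0, so a_5 = 2

[1; 15, 3, 5, 1, 2]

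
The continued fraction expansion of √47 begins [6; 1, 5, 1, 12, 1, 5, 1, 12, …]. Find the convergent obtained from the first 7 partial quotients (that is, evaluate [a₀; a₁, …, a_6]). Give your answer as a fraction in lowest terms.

3942/575

a_0 = 6: 6/1
a_1 = 1: 7/1
a_2 = 5: 41/6
a_3 = 1: 48/7
a_4 = 12: 617/90
a_5 = 1: 665/97
a_6 = 5: 3942/575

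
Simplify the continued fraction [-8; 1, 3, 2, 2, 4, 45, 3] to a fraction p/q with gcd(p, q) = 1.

a_0 = -8: -8/1
a_1 = 1: -7/1
a_2 = 3: -29/4
a_3 = 2: -65/9
a_4 = 2: -159/22
a_5 = 4: -701/97
a_6 = 45: -31704/4387
a_7 = 3: -95813/13258

-95813/13258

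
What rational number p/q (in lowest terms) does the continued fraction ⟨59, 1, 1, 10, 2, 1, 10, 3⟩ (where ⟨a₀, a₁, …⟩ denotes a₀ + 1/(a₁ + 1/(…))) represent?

127796/2147

a_0 = 59: 59/1
a_1 = 1: 60/1
a_2 = 1: 119/2
a_3 = 10: 1250/21
a_4 = 2: 2619/44
a_5 = 1: 3869/65
a_6 = 10: 41309/694
a_7 = 3: 127796/2147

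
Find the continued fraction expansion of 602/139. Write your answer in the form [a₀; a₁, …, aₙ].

[4; 3, 46]

602 = 4·139 + 46, so a_0 = 4
139 = 3·46 + 1, so a_1 = 3
46 = 46·1 + 0, so a_2 = 46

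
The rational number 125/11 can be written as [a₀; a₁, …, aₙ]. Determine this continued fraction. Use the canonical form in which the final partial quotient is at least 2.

Repeatedly divide and take the remainder:
125 ÷ 11 → quotient 11, remainder 4
11 ÷ 4 → quotient 2, remainder 3
4 ÷ 3 → quotient 1, remainder 1
3 ÷ 1 → quotient 3, remainder 0

[11; 2, 1, 3]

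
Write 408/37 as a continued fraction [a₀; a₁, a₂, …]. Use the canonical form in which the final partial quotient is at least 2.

Repeatedly divide and take the remainder:
408 ÷ 37 → quotient 11, remainder 1
37 ÷ 1 → quotient 37, remainder 0

[11; 37]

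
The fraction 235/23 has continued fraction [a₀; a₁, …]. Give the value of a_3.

1

Run the Euclidean algorithm, recording each quotient:
235 ÷ 23 → quotient 10, remainder 5
23 ÷ 5 → quotient 4, remainder 3
5 ÷ 3 → quotient 1, remainder 2
3 ÷ 2 → quotient 1, remainder 1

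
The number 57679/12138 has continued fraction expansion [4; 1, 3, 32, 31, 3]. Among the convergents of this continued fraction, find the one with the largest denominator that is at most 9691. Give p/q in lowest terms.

a_0 = 4: 4/1  (≤ bound)
a_1 = 1: 5/1  (≤ bound)
a_2 = 3: 19/4  (≤ bound)
a_3 = 32: 613/129  (≤ bound)
a_4 = 31: 19022/4003  (≤ bound)
a_5 = 3: 57679/12138  (> 9691, stop)

19022/4003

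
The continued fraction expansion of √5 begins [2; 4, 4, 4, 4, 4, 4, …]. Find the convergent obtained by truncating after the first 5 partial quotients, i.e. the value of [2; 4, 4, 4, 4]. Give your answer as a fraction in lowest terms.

682/305

Compute successive convergents:
a_0 = 2: 2/1
a_1 = 4: 9/4
a_2 = 4: 38/17
a_3 = 4: 161/72
a_4 = 4: 682/305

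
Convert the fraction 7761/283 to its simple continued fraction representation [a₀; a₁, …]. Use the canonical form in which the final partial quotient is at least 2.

Run the Euclidean algorithm, recording each quotient:
7761 ÷ 283 → quotient 27, remainder 120
283 ÷ 120 → quotient 2, remainder 43
120 ÷ 43 → quotient 2, remainder 34
43 ÷ 34 → quotient 1, remainder 9
34 ÷ 9 → quotient 3, remainder 7
9 ÷ 7 → quotient 1, remainder 2
7 ÷ 2 → quotient 3, remainder 1
2 ÷ 1 → quotient 2, remainder 0

[27; 2, 2, 1, 3, 1, 3, 2]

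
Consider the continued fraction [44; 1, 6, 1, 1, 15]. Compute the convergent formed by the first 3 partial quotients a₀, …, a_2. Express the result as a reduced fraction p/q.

314/7

a_0 = 44: 44/1
a_1 = 1: 45/1
a_2 = 6: 314/7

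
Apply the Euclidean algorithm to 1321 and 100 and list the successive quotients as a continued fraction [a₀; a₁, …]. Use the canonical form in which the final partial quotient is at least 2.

1321 ÷ 100 → quotient 13, remainder 21
100 ÷ 21 → quotient 4, remainder 16
21 ÷ 16 → quotient 1, remainder 5
16 ÷ 5 → quotient 3, remainder 1
5 ÷ 1 → quotient 5, remainder 0

[13; 4, 1, 3, 5]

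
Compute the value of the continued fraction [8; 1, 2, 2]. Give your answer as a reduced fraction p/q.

a_0 = 8: 8/1
a_1 = 1: 9/1
a_2 = 2: 26/3
a_3 = 2: 61/7

61/7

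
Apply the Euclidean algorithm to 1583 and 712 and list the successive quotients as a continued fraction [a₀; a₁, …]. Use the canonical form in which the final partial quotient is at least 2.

[2; 4, 2, 10, 1, 6]

Apply division with remainder until the remainder is 0:
1583 ÷ 712 → quotient 2, remainder 159
712 ÷ 159 → quotient 4, remainder 76
159 ÷ 76 → quotient 2, remainder 7
76 ÷ 7 → quotient 10, remainder 6
7 ÷ 6 → quotient 1, remainder 1
6 ÷ 1 → quotient 6, remainder 0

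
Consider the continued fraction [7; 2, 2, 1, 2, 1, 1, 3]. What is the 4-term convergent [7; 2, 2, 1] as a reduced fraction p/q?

a_0 = 7: 7/1
a_1 = 2: 15/2
a_2 = 2: 37/5
a_3 = 1: 52/7

52/7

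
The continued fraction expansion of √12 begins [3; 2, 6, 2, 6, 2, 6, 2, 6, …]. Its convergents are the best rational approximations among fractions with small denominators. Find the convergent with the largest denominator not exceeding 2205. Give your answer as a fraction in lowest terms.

1351/390

a_0 = 3: 3/1  (≤ bound)
a_1 = 2: 7/2  (≤ bound)
a_2 = 6: 45/13  (≤ bound)
a_3 = 2: 97/28  (≤ bound)
a_4 = 6: 627/181  (≤ bound)
a_5 = 2: 1351/390  (≤ bound)
a_6 = 6: 8733/2521  (> 2205, stop)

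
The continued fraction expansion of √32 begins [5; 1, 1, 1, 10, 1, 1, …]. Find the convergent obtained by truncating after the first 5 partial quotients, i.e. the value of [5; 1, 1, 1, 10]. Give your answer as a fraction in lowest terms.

181/32

a_0 = 5: 5/1
a_1 = 1: 6/1
a_2 = 1: 11/2
a_3 = 1: 17/3
a_4 = 10: 181/32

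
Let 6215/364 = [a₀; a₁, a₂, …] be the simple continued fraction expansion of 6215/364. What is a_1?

13

6215 = 17·364 + 27, so a_0 = 17
364 = 13·27 + 13, so a_1 = 13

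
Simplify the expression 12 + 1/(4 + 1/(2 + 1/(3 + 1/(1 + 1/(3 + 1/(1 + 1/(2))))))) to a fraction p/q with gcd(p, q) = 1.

Starting at the tail and folding back:
Start with 2.
1 + 1/(2/1) = 1 + 1/2 = 3/2
3 + 1/(3/2) = 3 + 2/3 = 11/3
1 + 1/(11/3) = 1 + 3/11 = 14/11
3 + 1/(14/11) = 3 + 11/14 = 53/14
2 + 1/(53/14) = 2 + 14/53 = 120/53
4 + 1/(120/53) = 4 + 53/120 = 533/120
12 + 1/(533/120) = 12 + 120/533 = 6516/533

6516/533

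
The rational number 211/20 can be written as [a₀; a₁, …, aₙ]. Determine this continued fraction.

[10; 1, 1, 4, 2]

211 ÷ 20 → quotient 10, remainder 11
20 ÷ 11 → quotient 1, remainder 9
11 ÷ 9 → quotient 1, remainder 2
9 ÷ 2 → quotient 4, remainder 1
2 ÷ 1 → quotient 2, remainder 0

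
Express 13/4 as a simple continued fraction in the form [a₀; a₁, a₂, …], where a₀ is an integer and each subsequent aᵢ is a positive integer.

13 = 3·4 + 1, so a_0 = 3
4 = 4·1 + 0, so a_1 = 4

[3; 4]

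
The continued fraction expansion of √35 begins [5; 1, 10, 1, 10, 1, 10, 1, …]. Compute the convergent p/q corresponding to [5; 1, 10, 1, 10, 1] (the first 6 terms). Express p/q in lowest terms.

Start with 1.
10 + 1/(1/1) = 10 + 1/1 = 11/1
1 + 1/(11/1) = 1 + 1/11 = 12/11
10 + 1/(12/11) = 10 + 11/12 = 131/12
1 + 1/(131/12) = 1 + 12/131 = 143/131
5 + 1/(143/131) = 5 + 131/143 = 846/143

846/143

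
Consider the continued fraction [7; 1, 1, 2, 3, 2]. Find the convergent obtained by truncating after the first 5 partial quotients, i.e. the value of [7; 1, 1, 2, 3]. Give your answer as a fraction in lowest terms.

129/17

Compute successive convergents:
a_0 = 7: 7/1
a_1 = 1: 8/1
a_2 = 1: 15/2
a_3 = 2: 38/5
a_4 = 3: 129/17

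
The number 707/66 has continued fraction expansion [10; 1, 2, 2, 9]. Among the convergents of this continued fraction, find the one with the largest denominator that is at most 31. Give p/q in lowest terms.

75/7

List convergents until the denominator exceeds the bound:
a_0 = 10: 10/1  (≤ bound)
a_1 = 1: 11/1  (≤ bound)
a_2 = 2: 32/3  (≤ bound)
a_3 = 2: 75/7  (≤ bound)
a_4 = 9: 707/66  (> 31, stop)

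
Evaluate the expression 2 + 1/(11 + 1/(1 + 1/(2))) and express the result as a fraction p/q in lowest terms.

73/35

a_0 = 2: 2/1
a_1 = 11: 23/11
a_2 = 1: 25/12
a_3 = 2: 73/35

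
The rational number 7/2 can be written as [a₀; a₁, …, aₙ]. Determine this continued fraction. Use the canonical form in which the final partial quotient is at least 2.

7 = 3·2 + 1, so a_0 = 3
2 = 2·1 + 0, so a_1 = 2

[3; 2]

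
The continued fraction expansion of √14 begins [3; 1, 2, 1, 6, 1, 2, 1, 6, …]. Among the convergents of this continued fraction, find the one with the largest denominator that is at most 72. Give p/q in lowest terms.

a_0 = 3: 3/1  (≤ bound)
a_1 = 1: 4/1  (≤ bound)
a_2 = 2: 11/3  (≤ bound)
a_3 = 1: 15/4  (≤ bound)
a_4 = 6: 101/27  (≤ bound)
a_5 = 1: 116/31  (≤ bound)
a_6 = 2: 333/89  (> 72, stop)

116/31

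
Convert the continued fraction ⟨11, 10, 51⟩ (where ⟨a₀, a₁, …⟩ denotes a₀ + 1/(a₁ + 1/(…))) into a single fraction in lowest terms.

a_0 = 11: 11/1
a_1 = 10: 111/10
a_2 = 51: 5672/511

5672/511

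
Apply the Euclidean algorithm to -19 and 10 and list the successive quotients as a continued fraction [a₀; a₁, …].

-19 ÷ 10 → quotient -2, remainder 1
10 ÷ 1 → quotient 10, remainder 0

[-2; 10]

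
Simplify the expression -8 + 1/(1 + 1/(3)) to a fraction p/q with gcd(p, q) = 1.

-29/4

Starting at the tail and folding back:
Start with 3.
1 + 1/(3/1) = 1 + 1/3 = 4/3
-8 + 1/(4/3) = -8 + 3/4 = -29/4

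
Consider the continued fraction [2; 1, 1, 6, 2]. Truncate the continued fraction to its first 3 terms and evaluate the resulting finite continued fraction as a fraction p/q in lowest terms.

Start with 1.
1 + 1/(1/1) = 1 + 1/1 = 2/1
2 + 1/(2/1) = 2 + 1/2 = 5/2

5/2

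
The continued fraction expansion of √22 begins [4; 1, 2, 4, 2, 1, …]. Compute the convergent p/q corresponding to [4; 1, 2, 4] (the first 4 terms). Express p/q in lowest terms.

Collapse the nested fraction from the inside out:
Start with 4.
2 + 1/(4/1) = 2 + 1/4 = 9/4
1 + 1/(9/4) = 1 + 4/9 = 13/9
4 + 1/(13/9) = 4 + 9/13 = 61/13

61/13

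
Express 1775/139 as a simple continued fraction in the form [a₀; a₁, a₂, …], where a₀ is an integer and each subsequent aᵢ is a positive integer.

[12; 1, 3, 2, 1, 10]

⌊1775/139⌋ = 12, remainder 107
⌊139/107⌋ = 1, remainder 32
⌊107/32⌋ = 3, remainder 11
⌊32/11⌋ = 2, remainder 10
⌊11/10⌋ = 1, remainder 1
⌊10/1⌋ = 10, remainder 0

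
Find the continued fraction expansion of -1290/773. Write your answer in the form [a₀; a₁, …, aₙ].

[-2; 3, 51, 5]

-1290 = -2·773 + 256, so a_0 = -2
773 = 3·256 + 5, so a_1 = 3
256 = 51·5 + 1, so a_2 = 51
5 = 5·1 + 0, so a_3 = 5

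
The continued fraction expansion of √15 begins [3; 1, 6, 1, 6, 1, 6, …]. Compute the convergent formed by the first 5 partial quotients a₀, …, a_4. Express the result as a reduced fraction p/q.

a_0 = 3: 3/1
a_1 = 1: 4/1
a_2 = 6: 27/7
a_3 = 1: 31/8
a_4 = 6: 213/55

213/55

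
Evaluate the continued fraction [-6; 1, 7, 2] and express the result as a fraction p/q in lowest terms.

-87/17

Use the convergent recurrence hₖ = aₖ·hₖ₋₁ + hₖ₋₂ (and likewise for the denominators kₖ):
a_0 = -6: -6/1
a_1 = 1: -5/1
a_2 = 7: -41/8
a_3 = 2: -87/17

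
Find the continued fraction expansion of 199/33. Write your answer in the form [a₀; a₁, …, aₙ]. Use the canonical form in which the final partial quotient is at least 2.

199 ÷ 33 → quotient 6, remainder 1
33 ÷ 1 → quotient 33, remainder 0

[6; 33]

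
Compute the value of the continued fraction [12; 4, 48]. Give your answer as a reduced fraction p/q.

Use the convergent recurrence hₖ = aₖ·hₖ₋₁ + hₖ₋₂ (and likewise for the denominators kₖ):
a_0 = 12: 12/1
a_1 = 4: 49/4
a_2 = 48: 2364/193

2364/193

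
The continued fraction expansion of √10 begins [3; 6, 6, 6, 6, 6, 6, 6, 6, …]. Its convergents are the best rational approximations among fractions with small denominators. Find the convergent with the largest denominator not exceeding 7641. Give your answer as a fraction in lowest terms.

4443/1405

a_0 = 3: 3/1  (≤ bound)
a_1 = 6: 19/6  (≤ bound)
a_2 = 6: 117/37  (≤ bound)
a_3 = 6: 721/228  (≤ bound)
a_4 = 6: 4443/1405  (≤ bound)
a_5 = 6: 27379/8658  (> 7641, stop)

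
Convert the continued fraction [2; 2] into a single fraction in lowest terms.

5/2

a_0 = 2: 2/1
a_1 = 2: 5/2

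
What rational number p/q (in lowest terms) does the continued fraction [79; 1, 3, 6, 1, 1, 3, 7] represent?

Start with 7.
3 + 1/(7/1) = 3 + 1/7 = 22/7
1 + 1/(22/7) = 1 + 7/22 = 29/22
1 + 1/(29/22) = 1 + 22/29 = 51/29
6 + 1/(51/29) = 6 + 29/51 = 335/51
3 + 1/(335/51) = 3 + 51/335 = 1056/335
1 + 1/(1056/335) = 1 + 335/1056 = 1391/1056
79 + 1/(1391/1056) = 79 + 1056/1391 = 110945/1391

110945/1391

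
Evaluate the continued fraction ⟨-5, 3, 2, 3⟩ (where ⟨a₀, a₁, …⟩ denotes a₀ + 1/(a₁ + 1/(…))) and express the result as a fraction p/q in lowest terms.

Start with 3.
2 + 1/(3/1) = 2 + 1/3 = 7/3
3 + 1/(7/3) = 3 + 3/7 = 24/7
-5 + 1/(24/7) = -5 + 7/24 = -113/24

-113/24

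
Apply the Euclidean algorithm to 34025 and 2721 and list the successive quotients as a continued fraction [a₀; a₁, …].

Repeatedly divide and take the remainder:
34025 = 12·2721 + 1373, so a_0 = 12
2721 = 1·1373 + 1348, so a_1 = 1
1373 = 1·1348 + 25, so a_2 = 1
1348 = 53·25 + 23, so a_3 = 53
25 = 1·23 + 2, so a_4 = 1
23 = 11·2 + 1, so a_5 = 11
2 = 2·1 + 0, so a_6 = 2

[12; 1, 1, 53, 1, 11, 2]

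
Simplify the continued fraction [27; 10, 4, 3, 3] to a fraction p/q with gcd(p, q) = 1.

Use the convergent recurrence hₖ = aₖ·hₖ₋₁ + hₖ₋₂ (and likewise for the denominators kₖ):
a_0 = 27: 27/1
a_1 = 10: 271/10
a_2 = 4: 1111/41
a_3 = 3: 3604/133
a_4 = 3: 11923/440

11923/440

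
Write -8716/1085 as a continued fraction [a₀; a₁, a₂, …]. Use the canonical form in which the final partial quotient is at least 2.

[-9; 1, 29, 7, 5]

Repeatedly divide and take the remainder:
⌊-8716/1085⌋ = -9, remainder 1049
⌊1085/1049⌋ = 1, remainder 36
⌊1049/36⌋ = 29, remainder 5
⌊36/5⌋ = 7, remainder 1
⌊5/1⌋ = 5, remainder 0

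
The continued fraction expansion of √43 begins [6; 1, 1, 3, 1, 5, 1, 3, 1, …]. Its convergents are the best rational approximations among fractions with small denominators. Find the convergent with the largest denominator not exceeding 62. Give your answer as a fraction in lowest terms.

400/61

a_0 = 6: 6/1  (≤ bound)
a_1 = 1: 7/1  (≤ bound)
a_2 = 1: 13/2  (≤ bound)
a_3 = 3: 46/7  (≤ bound)
a_4 = 1: 59/9  (≤ bound)
a_5 = 5: 341/52  (≤ bound)
a_6 = 1: 400/61  (≤ bound)
a_7 = 3: 1541/235  (> 62, stop)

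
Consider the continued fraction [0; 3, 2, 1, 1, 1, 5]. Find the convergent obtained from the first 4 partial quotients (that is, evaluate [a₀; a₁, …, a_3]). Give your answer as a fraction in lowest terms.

Start with 1.
2 + 1/(1/1) = 2 + 1/1 = 3/1
3 + 1/(3/1) = 3 + 1/3 = 10/3
0 + 1/(10/3) = 0 + 3/10 = 3/10

3/10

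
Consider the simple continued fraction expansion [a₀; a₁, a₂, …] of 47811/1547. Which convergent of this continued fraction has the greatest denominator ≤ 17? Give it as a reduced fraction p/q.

340/11

List convergents until the denominator exceeds the bound:
a_0 = 30: 30/1  (≤ bound)
a_1 = 1: 31/1  (≤ bound)
a_2 = 9: 309/10  (≤ bound)
a_3 = 1: 340/11  (≤ bound)
a_4 = 1: 649/21  (> 17, stop)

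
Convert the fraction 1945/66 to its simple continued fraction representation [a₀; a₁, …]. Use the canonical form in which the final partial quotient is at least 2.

1945 = 29·66 + 31, so a_0 = 29
66 = 2·31 + 4, so a_1 = 2
31 = 7·4 + 3, so a_2 = 7
4 = 1·3 + 1, so a_3 = 1
3 = 3·1 + 0, so a_4 = 3

[29; 2, 7, 1, 3]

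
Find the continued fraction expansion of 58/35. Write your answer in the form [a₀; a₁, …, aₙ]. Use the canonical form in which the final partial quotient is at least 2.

[1; 1, 1, 1, 11]

⌊58/35⌋ = 1, remainder 23
⌊35/23⌋ = 1, remainder 12
⌊23/12⌋ = 1, remainder 11
⌊12/11⌋ = 1, remainder 1
⌊11/1⌋ = 11, remainder 0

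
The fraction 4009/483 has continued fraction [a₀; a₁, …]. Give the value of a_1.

4009 ÷ 483 → quotient 8, remainder 145
483 ÷ 145 → quotient 3, remainder 48

3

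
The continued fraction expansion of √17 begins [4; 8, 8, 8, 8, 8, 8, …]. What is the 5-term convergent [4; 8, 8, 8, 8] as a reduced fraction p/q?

17684/4289

Start with 8.
8 + 1/(8/1) = 8 + 1/8 = 65/8
8 + 1/(65/8) = 8 + 8/65 = 528/65
8 + 1/(528/65) = 8 + 65/528 = 4289/528
4 + 1/(4289/528) = 4 + 528/4289 = 17684/4289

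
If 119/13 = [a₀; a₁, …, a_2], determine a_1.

Repeatedly divide and take the remainder:
119 ÷ 13 → quotient 9, remainder 2
13 ÷ 2 → quotient 6, remainder 1

6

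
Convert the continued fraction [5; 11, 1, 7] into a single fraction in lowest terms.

483/95

Compute successive convergents:
a_0 = 5: 5/1
a_1 = 11: 56/11
a_2 = 1: 61/12
a_3 = 7: 483/95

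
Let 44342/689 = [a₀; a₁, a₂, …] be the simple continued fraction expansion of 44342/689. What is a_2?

1

44342 ÷ 689 → quotient 64, remainder 246
689 ÷ 246 → quotient 2, remainder 197
246 ÷ 197 → quotient 1, remainder 49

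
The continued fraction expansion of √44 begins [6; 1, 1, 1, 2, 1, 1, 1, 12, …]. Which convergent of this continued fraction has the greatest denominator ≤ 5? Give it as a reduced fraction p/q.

a_0 = 6: 6/1  (≤ bound)
a_1 = 1: 7/1  (≤ bound)
a_2 = 1: 13/2  (≤ bound)
a_3 = 1: 20/3  (≤ bound)
a_4 = 2: 53/8  (> 5, stop)

20/3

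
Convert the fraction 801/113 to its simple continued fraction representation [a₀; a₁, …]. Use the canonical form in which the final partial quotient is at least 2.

[7; 11, 3, 3]

Run the Euclidean algorithm, recording each quotient:
801 = 7·113 + 10, so a_0 = 7
113 = 11·10 + 3, so a_1 = 11
10 = 3·3 + 1, so a_2 = 3
3 = 3·1 + 0, so a_3 = 3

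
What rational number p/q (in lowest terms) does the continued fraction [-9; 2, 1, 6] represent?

-173/20

a_0 = -9: -9/1
a_1 = 2: -17/2
a_2 = 1: -26/3
a_3 = 6: -173/20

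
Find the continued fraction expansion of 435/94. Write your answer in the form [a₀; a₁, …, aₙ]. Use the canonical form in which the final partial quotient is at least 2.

435 = 4·94 + 59, so a_0 = 4
94 = 1·59 + 35, so a_1 = 1
59 = 1·35 + 24, so a_2 = 1
35 = 1·24 + 11, so a_3 = 1
24 = 2·11 + 2, so a_4 = 2
11 = 5·2 + 1, so a_5 = 5
2 = 2·1 + 0, so a_6 = 2

[4; 1, 1, 1, 2, 5, 2]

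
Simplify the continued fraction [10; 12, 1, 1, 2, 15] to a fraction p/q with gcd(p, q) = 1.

9777/970

Start with 15.
2 + 1/(15/1) = 2 + 1/15 = 31/15
1 + 1/(31/15) = 1 + 15/31 = 46/31
1 + 1/(46/31) = 1 + 31/46 = 77/46
12 + 1/(77/46) = 12 + 46/77 = 970/77
10 + 1/(970/77) = 10 + 77/970 = 9777/970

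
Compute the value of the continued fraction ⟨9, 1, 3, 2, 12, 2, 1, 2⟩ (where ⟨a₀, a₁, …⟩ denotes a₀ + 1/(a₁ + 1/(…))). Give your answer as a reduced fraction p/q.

9024/923

Start with 2.
1 + 1/(2/1) = 1 + 1/2 = 3/2
2 + 1/(3/2) = 2 + 2/3 = 8/3
12 + 1/(8/3) = 12 + 3/8 = 99/8
2 + 1/(99/8) = 2 + 8/99 = 206/99
3 + 1/(206/99) = 3 + 99/206 = 717/206
1 + 1/(717/206) = 1 + 206/717 = 923/717
9 + 1/(923/717) = 9 + 717/923 = 9024/923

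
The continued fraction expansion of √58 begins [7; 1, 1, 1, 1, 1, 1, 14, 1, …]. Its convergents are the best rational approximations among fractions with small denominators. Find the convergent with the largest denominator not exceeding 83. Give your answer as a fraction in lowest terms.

List convergents until the denominator exceeds the bound:
a_0 = 7: 7/1  (≤ bound)
a_1 = 1: 8/1  (≤ bound)
a_2 = 1: 15/2  (≤ bound)
a_3 = 1: 23/3  (≤ bound)
a_4 = 1: 38/5  (≤ bound)
a_5 = 1: 61/8  (≤ bound)
a_6 = 1: 99/13  (≤ bound)
a_7 = 14: 1447/190  (> 83, stop)

99/13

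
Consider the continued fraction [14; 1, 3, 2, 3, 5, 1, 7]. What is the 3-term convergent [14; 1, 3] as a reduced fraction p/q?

59/4

a_0 = 14: 14/1
a_1 = 1: 15/1
a_2 = 3: 59/4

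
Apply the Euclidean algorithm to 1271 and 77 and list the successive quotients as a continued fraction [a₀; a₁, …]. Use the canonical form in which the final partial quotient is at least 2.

1271 = 16·77 + 39, so a_0 = 16
77 = 1·39 + 38, so a_1 = 1
39 = 1·38 + 1, so a_2 = 1
38 = 38·1 + 0, so a_3 = 38

[16; 1, 1, 38]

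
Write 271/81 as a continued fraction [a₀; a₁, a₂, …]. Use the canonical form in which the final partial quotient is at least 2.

Apply division with remainder until the remainder is 0:
⌊271/81⌋ = 3, remainder 28
⌊81/28⌋ = 2, remainder 25
⌊28/25⌋ = 1, remainder 3
⌊25/3⌋ = 8, remainder 1
⌊3/1⌋ = 3, remainder 0

[3; 2, 1, 8, 3]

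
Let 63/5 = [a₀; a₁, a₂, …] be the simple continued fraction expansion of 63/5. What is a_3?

Repeatedly divide and take the remainder:
⌊63/5⌋ = 12, remainder 3
⌊5/3⌋ = 1, remainder 2
⌊3/2⌋ = 1, remainder 1
⌊2/1⌋ = 2, remainder 0

2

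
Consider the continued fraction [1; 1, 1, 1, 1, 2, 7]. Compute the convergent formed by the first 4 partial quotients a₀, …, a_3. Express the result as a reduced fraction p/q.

Start with 1.
1 + 1/(1/1) = 1 + 1/1 = 2/1
1 + 1/(2/1) = 1 + 1/2 = 3/2
1 + 1/(3/2) = 1 + 2/3 = 5/3

5/3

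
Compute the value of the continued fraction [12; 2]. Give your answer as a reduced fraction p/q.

Work from the innermost term outward:
Start with 2.
12 + 1/(2/1) = 12 + 1/2 = 25/2

25/2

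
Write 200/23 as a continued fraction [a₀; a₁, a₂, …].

[8; 1, 2, 3, 2]

200 = 8·23 + 16, so a_0 = 8
23 = 1·16 + 7, so a_1 = 1
16 = 2·7 + 2, so a_2 = 2
7 = 3·2 + 1, so a_3 = 3
2 = 2·1 + 0, so a_4 = 2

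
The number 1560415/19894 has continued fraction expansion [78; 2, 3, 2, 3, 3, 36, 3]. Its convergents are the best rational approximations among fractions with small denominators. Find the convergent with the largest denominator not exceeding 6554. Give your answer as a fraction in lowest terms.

14197/181

a_0 = 78: 78/1  (≤ bound)
a_1 = 2: 157/2  (≤ bound)
a_2 = 3: 549/7  (≤ bound)
a_3 = 2: 1255/16  (≤ bound)
a_4 = 3: 4314/55  (≤ bound)
a_5 = 3: 14197/181  (≤ bound)
a_6 = 36: 515406/6571  (> 6554, stop)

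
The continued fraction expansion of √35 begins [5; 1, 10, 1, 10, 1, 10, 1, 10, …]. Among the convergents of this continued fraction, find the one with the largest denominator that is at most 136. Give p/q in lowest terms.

775/131

a_0 = 5: 5/1  (≤ bound)
a_1 = 1: 6/1  (≤ bound)
a_2 = 10: 65/11  (≤ bound)
a_3 = 1: 71/12  (≤ bound)
a_4 = 10: 775/131  (≤ bound)
a_5 = 1: 846/143  (> 136, stop)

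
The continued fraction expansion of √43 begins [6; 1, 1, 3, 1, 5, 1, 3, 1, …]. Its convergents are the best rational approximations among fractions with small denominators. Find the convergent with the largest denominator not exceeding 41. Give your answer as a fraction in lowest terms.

a_0 = 6: 6/1  (≤ bound)
a_1 = 1: 7/1  (≤ bound)
a_2 = 1: 13/2  (≤ bound)
a_3 = 3: 46/7  (≤ bound)
a_4 = 1: 59/9  (≤ bound)
a_5 = 5: 341/52  (> 41, stop)

59/9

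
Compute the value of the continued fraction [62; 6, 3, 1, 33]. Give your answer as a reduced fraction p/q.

Start with 33.
1 + 1/(33/1) = 1 + 1/33 = 34/33
3 + 1/(34/33) = 3 + 33/34 = 135/34
6 + 1/(135/34) = 6 + 34/135 = 844/135
62 + 1/(844/135) = 62 + 135/844 = 52463/844

52463/844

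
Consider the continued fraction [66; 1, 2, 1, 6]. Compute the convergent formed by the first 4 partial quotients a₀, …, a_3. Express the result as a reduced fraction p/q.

267/4

Work from the innermost term outward:
Start with 1.
2 + 1/(1/1) = 2 + 1/1 = 3/1
1 + 1/(3/1) = 1 + 1/3 = 4/3
66 + 1/(4/3) = 66 + 3/4 = 267/4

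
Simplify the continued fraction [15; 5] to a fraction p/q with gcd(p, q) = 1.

Work from the innermost term outward:
Start with 5.
15 + 1/(5/1) = 15 + 1/5 = 76/5

76/5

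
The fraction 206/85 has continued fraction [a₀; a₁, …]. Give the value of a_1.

Apply division with remainder until the remainder is 0:
⌊206/85⌋ = 2, remainder 36
⌊85/36⌋ = 2, remainder 13

2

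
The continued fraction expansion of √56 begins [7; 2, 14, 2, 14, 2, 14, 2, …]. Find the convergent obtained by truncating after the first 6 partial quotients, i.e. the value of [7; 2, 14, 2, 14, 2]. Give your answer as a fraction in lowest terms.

13455/1798

Start with 2.
14 + 1/(2/1) = 14 + 1/2 = 29/2
2 + 1/(29/2) = 2 + 2/29 = 60/29
14 + 1/(60/29) = 14 + 29/60 = 869/60
2 + 1/(869/60) = 2 + 60/869 = 1798/869
7 + 1/(1798/869) = 7 + 869/1798 = 13455/1798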